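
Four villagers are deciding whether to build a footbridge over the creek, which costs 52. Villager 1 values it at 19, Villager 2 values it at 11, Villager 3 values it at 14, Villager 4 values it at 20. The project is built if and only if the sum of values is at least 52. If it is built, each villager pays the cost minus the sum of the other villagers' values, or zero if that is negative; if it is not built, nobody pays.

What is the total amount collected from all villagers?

Total value 64 ≥ cost 52, so it is built.
Villager 1: others sum to 45; max(0, 52 - 45) = 7.
Villager 2: others sum to 53; max(0, 52 - 53) = 0.
Villager 3: others sum to 50; max(0, 52 - 50) = 2.
Villager 4: others sum to 44; max(0, 52 - 44) = 8.
Total collected = 7 + 0 + 2 + 8 = 17.

17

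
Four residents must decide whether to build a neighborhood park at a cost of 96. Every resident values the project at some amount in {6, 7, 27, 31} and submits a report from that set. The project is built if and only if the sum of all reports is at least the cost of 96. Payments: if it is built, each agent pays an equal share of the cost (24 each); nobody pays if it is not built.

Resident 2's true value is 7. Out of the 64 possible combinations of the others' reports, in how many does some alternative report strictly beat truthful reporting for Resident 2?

3

Others report (27, 31, 31): truth gives -17; report 6 gives 0 > -17. Violating.
Others report (31, 27, 31): truth gives -17; report 6 gives 0 > -17. Violating.
Others report (31, 31, 27): truth gives -17; report 6 gives 0 > -17. Violating.
Others report (6, 6, 6): truth gives 0; no alternative beats it.
Others report (6, 6, 7): truth gives 0; no alternative beats it.
(Checking all 64 profiles: 3 have a profitable deviation, 61 do not.)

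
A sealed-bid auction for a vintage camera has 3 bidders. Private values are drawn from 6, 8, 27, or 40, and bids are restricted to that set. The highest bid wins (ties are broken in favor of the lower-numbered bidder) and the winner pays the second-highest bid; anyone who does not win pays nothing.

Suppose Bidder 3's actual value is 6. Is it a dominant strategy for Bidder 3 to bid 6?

Yes

Check each profile of the others' bids and compare truth against every alternative bid.
Others bid (6, 6): truth gives 0, best alternative gives 0.
Others bid (6, 8): truth gives 0, best alternative gives 0.
Others bid (6, 27): truth gives 0, best alternative gives 0.
Others bid (6, 40): truth gives 0, best alternative gives 0.
Others bid (8, 6): truth gives 0, best alternative gives 0.
Others bid (8, 8): truth gives 0, best alternative gives 0.
(Remaining 10 profiles checked similarly; truth is weakly best in each.)
In every case the truthful bid is at least as good as any alternative, so it is a dominant strategy.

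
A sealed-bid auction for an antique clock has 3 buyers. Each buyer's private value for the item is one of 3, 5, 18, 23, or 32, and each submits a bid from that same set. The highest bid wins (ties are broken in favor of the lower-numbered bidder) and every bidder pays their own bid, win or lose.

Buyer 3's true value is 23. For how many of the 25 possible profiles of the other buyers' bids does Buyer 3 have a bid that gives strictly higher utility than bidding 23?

Others bid (3, 3): truth gives 0; bid 5 gives 18 > 0. Violating.
Others bid (3, 5): truth gives 0; bid 18 gives 5 > 0. Violating.
Others bid (3, 23): truth gives -23; bid 3 gives -3 > -23. Violating.
Others bid (3, 32): truth gives -23; bid 3 gives -3 > -23. Violating.
Others bid (3, 18): truth gives 0; no alternative beats it.
Others bid (5, 18): truth gives 0; no alternative beats it.
(Checking all 25 profiles: 20 have a profitable deviation, 5 do not.)

20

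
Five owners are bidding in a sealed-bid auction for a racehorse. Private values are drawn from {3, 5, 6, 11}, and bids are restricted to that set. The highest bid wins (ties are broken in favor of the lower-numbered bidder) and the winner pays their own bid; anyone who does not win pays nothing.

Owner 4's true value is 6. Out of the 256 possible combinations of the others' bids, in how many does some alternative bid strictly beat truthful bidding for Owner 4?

Others bid (3, 3, 3, 3): truth gives 0; bid 5 gives 1 > 0. Violating.
Others bid (3, 3, 3, 5): truth gives 0; bid 5 gives 1 > 0. Violating.
Others bid (3, 3, 3, 6): truth gives 0; no alternative beats it.
Others bid (3, 3, 3, 11): truth gives 0; no alternative beats it.
(Checking all 256 profiles: 2 have a profitable deviation, 254 do not.)

2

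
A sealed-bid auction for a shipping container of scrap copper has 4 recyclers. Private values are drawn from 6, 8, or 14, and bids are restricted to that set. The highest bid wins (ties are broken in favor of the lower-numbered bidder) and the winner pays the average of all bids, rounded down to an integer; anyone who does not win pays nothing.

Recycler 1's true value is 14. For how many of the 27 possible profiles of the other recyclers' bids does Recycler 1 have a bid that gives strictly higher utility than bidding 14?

Others bid (6, 6, 6): truth gives 6; bid 6 gives 8 > 6. Violating.
Others bid (6, 6, 8): truth gives 6; bid 8 gives 7 > 6. Violating.
Others bid (6, 8, 6): truth gives 6; bid 8 gives 7 > 6. Violating.
Others bid (6, 8, 8): truth gives 5; bid 8 gives 7 > 5. Violating.
Others bid (6, 6, 14): truth gives 4; no alternative beats it.
Others bid (6, 8, 14): truth gives 4; no alternative beats it.
(Checking all 27 profiles: 8 have a profitable deviation, 19 do not.)

8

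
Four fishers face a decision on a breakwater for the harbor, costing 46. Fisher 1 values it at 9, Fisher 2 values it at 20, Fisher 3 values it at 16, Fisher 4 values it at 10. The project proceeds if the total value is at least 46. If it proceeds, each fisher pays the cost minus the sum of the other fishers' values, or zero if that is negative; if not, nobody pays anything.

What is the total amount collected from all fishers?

Total value 55 ≥ cost 46, so it is built.
Fisher 1: others sum to 46; max(0, 46 - 46) = 0.
Fisher 2: others sum to 35; max(0, 46 - 35) = 11.
Fisher 3: others sum to 39; max(0, 46 - 39) = 7.
Fisher 4: others sum to 45; max(0, 46 - 45) = 1.
Total collected = 0 + 11 + 7 + 1 = 19.

19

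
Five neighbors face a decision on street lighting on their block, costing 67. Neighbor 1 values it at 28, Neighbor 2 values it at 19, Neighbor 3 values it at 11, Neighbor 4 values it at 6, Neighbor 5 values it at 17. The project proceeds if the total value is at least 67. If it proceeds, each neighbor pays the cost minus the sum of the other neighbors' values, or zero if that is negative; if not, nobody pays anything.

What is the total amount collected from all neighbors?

Total value 81 ≥ cost 67, so it is built.
Neighbor 1: others sum to 53; max(0, 67 - 53) = 14.
Neighbor 2: others sum to 62; max(0, 67 - 62) = 5.
Neighbor 3: others sum to 70; max(0, 67 - 70) = 0.
Neighbor 4: others sum to 75; max(0, 67 - 75) = 0.
Neighbor 5: others sum to 64; max(0, 67 - 64) = 3.
Total collected = 14 + 5 + 0 + 0 + 3 = 22.

22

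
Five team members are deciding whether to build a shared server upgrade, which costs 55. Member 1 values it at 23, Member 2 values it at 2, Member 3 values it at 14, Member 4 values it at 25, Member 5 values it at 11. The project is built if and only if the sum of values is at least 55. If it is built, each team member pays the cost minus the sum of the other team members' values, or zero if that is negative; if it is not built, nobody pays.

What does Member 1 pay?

Total value 75 ≥ cost 55, so the project is built.
The other team members' values sum to 52.
Cost minus that sum is 55 - 52 = 3.

3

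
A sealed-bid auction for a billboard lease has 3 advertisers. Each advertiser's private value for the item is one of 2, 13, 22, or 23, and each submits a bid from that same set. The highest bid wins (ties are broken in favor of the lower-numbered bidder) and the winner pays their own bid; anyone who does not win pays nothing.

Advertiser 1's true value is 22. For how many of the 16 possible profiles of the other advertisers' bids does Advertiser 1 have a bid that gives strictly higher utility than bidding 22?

Others bid (2, 2): truth gives 0; bid 2 gives 20 > 0. Violating.
Others bid (2, 13): truth gives 0; bid 13 gives 9 > 0. Violating.
Others bid (13, 2): truth gives 0; bid 13 gives 9 > 0. Violating.
Others bid (13, 13): truth gives 0; bid 13 gives 9 > 0. Violating.
Others bid (2, 22): truth gives 0; no alternative beats it.
Others bid (2, 23): truth gives 0; no alternative beats it.
(Checking all 16 profiles: 4 have a profitable deviation, 12 do not.)

4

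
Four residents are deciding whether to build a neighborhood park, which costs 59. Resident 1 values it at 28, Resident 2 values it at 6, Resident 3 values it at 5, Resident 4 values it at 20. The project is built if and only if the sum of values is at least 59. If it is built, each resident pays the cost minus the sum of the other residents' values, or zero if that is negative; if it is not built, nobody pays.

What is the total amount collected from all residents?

59

Total value 59 ≥ cost 59, so it is built.
Resident 1: others sum to 31; max(0, 59 - 31) = 28.
Resident 2: others sum to 53; max(0, 59 - 53) = 6.
Resident 3: others sum to 54; max(0, 59 - 54) = 5.
Resident 4: others sum to 39; max(0, 59 - 39) = 20.
Total collected = 28 + 6 + 5 + 20 = 59.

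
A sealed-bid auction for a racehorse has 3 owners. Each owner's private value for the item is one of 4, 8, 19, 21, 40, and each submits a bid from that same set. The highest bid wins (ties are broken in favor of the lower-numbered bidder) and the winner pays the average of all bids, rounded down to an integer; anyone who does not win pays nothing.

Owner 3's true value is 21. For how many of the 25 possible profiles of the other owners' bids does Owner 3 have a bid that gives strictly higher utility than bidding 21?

Others bid (4, 4): truth gives 12; bid 8 gives 16 > 12. Violating.
Others bid (4, 8): truth gives 10; bid 19 gives 11 > 10. Violating.
Others bid (8, 4): truth gives 10; bid 19 gives 11 > 10. Violating.
Others bid (8, 8): truth gives 9; bid 19 gives 10 > 9. Violating.
Others bid (4, 19): truth gives 7; no alternative beats it.
Others bid (4, 21): truth gives 0; no alternative beats it.
(Checking all 25 profiles: 4 have a profitable deviation, 21 do not.)

4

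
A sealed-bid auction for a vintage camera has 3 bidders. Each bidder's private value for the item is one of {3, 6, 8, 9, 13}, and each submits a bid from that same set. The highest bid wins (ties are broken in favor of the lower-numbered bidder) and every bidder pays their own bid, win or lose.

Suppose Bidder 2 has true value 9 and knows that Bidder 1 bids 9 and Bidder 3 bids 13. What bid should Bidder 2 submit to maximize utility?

3

Bid 3: loses but pays 3, utility -3.
Bid 6: loses but pays 6, utility -6.
Bid 8: loses but pays 8, utility -8.
Bid 9: loses but pays 9, utility -9.
Bid 13: wins, pays 13, utility 9 - 13 = -4.
The best choice is 3 with utility -3.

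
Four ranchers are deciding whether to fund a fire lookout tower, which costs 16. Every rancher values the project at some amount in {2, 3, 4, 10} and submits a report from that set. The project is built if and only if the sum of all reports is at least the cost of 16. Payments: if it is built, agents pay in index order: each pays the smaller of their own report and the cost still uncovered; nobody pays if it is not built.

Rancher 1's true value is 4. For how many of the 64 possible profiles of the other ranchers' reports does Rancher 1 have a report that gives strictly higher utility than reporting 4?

37

Others report (2, 2, 10): truth gives 0; report 2 gives 2 > 0. Violating.
Others report (2, 3, 10): truth gives 0; report 2 gives 2 > 0. Violating.
Others report (2, 4, 10): truth gives 0; report 2 gives 2 > 0. Violating.
Others report (2, 10, 2): truth gives 0; report 2 gives 2 > 0. Violating.
Others report (2, 2, 2): truth gives 0; no alternative beats it.
Others report (2, 2, 3): truth gives 0; no alternative beats it.
(Checking all 64 profiles: 37 have a profitable deviation, 27 do not.)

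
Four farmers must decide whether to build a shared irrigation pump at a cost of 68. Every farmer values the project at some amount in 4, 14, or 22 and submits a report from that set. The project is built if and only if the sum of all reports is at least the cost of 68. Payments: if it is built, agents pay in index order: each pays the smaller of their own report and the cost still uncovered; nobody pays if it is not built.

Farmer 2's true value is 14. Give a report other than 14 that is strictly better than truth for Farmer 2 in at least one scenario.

4

Suppose Farmer 1 reports 22, Farmer 3 reports 22 and Farmer 4 reports 22.
Report 14: project built, pays 14, utility 14 - 14 = 0.
Report 4: project built, pays 4, utility 14 - 4 = 10.
So reporting 4 beats truth here (10 > 0).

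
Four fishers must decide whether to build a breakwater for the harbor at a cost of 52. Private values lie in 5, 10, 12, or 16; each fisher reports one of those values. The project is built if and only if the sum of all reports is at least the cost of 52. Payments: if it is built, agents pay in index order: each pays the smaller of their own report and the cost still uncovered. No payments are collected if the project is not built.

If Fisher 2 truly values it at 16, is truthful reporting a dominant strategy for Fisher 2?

No

Consider the case where Fisher 1 reports 10, Fisher 3 reports 16 and Fisher 4 reports 16.
Truthful report 16: project built, pays 16, utility 16 - 16 = 0.
Report 10 instead: project built, pays 10, utility 16 - 10 = 6.
Since 6 > 0, reporting 10 is strictly better here, so truthful reporting is not dominant.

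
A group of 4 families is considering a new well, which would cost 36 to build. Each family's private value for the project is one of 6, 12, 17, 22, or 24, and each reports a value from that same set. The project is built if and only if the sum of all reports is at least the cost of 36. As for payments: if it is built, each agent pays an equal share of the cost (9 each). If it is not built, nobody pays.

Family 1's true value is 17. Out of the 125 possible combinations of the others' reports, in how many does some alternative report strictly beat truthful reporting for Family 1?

Others report (6, 6, 6): truth gives 0; report 22 gives 8 > 0. Violating.
Others report (6, 6, 12): truth gives 8; no alternative beats it.
Others report (6, 6, 17): truth gives 8; no alternative beats it.
(Checking all 125 profiles: 1 has a profitable deviation, 124 do not.)

1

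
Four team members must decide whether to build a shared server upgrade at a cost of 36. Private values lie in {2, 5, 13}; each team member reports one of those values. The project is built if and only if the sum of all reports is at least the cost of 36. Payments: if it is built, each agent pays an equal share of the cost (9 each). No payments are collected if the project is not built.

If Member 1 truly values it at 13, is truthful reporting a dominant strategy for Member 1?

Yes

Check each profile of the others' reports and compare truth against every alternative report.
Others report (2, 13, 13): truth gives 4, best alternative gives 0.
Others report (5, 5, 13): truth gives 4, best alternative gives 0.
Others report (5, 13, 5): truth gives 4, best alternative gives 0.
Others report (13, 2, 13): truth gives 4, best alternative gives 0.
Others report (13, 5, 5): truth gives 4, best alternative gives 0.
Others report (13, 13, 2): truth gives 4, best alternative gives 0.
(Remaining 21 profiles checked similarly; truth is weakly best in each.)
In every case the truthful report is at least as good as any alternative, so it is a dominant strategy.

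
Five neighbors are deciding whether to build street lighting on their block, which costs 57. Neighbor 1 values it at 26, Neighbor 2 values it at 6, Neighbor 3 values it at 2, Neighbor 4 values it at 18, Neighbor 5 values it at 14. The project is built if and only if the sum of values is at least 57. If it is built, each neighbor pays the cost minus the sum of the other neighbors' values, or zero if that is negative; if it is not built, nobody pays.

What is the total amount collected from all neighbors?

Total value 66 ≥ cost 57, so it is built.
Neighbor 1: others sum to 40; max(0, 57 - 40) = 17.
Neighbor 2: others sum to 60; max(0, 57 - 60) = 0.
Neighbor 3: others sum to 64; max(0, 57 - 64) = 0.
Neighbor 4: others sum to 48; max(0, 57 - 48) = 9.
Neighbor 5: others sum to 52; max(0, 57 - 52) = 5.
Total collected = 17 + 0 + 0 + 9 + 5 = 31.

31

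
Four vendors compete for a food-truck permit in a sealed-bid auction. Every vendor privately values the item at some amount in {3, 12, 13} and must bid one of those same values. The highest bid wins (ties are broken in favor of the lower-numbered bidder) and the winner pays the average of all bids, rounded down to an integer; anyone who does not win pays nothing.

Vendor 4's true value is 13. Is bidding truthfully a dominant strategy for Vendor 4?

Yes

Check each profile of the others' bids and compare truth against every alternative bid.
Others bid (3, 3, 12): truth gives 6, best alternative gives 0.
Others bid (3, 12, 3): truth gives 6, best alternative gives 0.
Others bid (12, 3, 3): truth gives 6, best alternative gives 0.
Others bid (3, 12, 12): truth gives 3, best alternative gives 0.
Others bid (12, 3, 12): truth gives 3, best alternative gives 0.
Others bid (12, 12, 3): truth gives 3, best alternative gives 0.
(Remaining 21 profiles checked similarly; truth is weakly best in each.)
In every case the truthful bid is at least as good as any alternative, so it is a dominant strategy.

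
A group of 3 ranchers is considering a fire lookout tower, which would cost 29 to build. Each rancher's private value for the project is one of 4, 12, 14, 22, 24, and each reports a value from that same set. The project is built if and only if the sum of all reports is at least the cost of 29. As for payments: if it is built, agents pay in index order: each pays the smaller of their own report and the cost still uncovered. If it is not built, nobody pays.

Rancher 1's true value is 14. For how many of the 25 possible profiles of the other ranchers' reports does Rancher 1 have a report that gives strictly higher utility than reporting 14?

22

Others report (4, 14): truth gives 0; report 12 gives 2 > 0. Violating.
Others report (4, 22): truth gives 0; report 4 gives 10 > 0. Violating.
Others report (4, 24): truth gives 0; report 4 gives 10 > 0. Violating.
Others report (12, 12): truth gives 0; report 12 gives 2 > 0. Violating.
Others report (4, 4): truth gives 0; no alternative beats it.
Others report (4, 12): truth gives 0; no alternative beats it.
(Checking all 25 profiles: 22 have a profitable deviation, 3 do not.)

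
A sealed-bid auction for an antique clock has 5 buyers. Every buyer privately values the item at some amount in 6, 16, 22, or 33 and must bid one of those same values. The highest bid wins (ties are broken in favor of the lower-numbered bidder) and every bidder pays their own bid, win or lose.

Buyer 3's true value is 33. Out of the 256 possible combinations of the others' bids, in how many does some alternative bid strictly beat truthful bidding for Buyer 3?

148

Others bid (6, 6, 6, 6): truth gives 0; bid 16 gives 17 > 0. Violating.
Others bid (6, 6, 6, 16): truth gives 0; bid 16 gives 17 > 0. Violating.
Others bid (6, 6, 6, 22): truth gives 0; bid 22 gives 11 > 0. Violating.
Others bid (6, 6, 16, 6): truth gives 0; bid 16 gives 17 > 0. Violating.
Others bid (6, 6, 6, 33): truth gives 0; no alternative beats it.
Others bid (6, 6, 16, 33): truth gives 0; no alternative beats it.
(Checking all 256 profiles: 148 have a profitable deviation, 108 do not.)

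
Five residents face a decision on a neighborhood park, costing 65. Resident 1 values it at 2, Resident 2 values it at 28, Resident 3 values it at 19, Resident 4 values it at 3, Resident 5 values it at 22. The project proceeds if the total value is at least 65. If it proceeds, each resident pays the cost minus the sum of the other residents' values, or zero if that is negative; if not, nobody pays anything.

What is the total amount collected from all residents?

Total value 74 ≥ cost 65, so it is built.
Resident 1: others sum to 72; max(0, 65 - 72) = 0.
Resident 2: others sum to 46; max(0, 65 - 46) = 19.
Resident 3: others sum to 55; max(0, 65 - 55) = 10.
Resident 4: others sum to 71; max(0, 65 - 71) = 0.
Resident 5: others sum to 52; max(0, 65 - 52) = 13.
Total collected = 0 + 19 + 10 + 0 + 13 = 42.

42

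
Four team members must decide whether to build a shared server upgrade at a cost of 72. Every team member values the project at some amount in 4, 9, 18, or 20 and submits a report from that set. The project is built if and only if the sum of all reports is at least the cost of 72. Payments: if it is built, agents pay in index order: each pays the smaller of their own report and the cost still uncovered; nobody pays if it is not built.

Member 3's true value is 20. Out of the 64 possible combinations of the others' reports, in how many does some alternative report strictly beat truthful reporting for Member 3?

Others report (18, 18, 18): truth gives 0; report 18 gives 2 > 0. Violating.
Others report (18, 18, 20): truth gives 0; report 18 gives 2 > 0. Violating.
Others report (18, 20, 18): truth gives 0; report 18 gives 2 > 0. Violating.
Others report (18, 20, 20): truth gives 0; report 18 gives 2 > 0. Violating.
Others report (4, 4, 4): truth gives 0; no alternative beats it.
Others report (4, 4, 9): truth gives 0; no alternative beats it.
(Checking all 64 profiles: 8 have a profitable deviation, 56 do not.)

8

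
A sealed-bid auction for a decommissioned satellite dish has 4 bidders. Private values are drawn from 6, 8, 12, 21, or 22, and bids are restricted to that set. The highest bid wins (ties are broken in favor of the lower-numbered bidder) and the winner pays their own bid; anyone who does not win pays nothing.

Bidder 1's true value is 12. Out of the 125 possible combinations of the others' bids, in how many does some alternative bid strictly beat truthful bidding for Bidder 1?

Others bid (6, 6, 6): truth gives 0; bid 6 gives 6 > 0. Violating.
Others bid (6, 6, 8): truth gives 0; bid 8 gives 4 > 0. Violating.
Others bid (6, 8, 6): truth gives 0; bid 8 gives 4 > 0. Violating.
Others bid (6, 8, 8): truth gives 0; bid 8 gives 4 > 0. Violating.
Others bid (6, 6, 12): truth gives 0; no alternative beats it.
Others bid (6, 6, 21): truth gives 0; no alternative beats it.
(Checking all 125 profiles: 8 have a profitable deviation, 117 do not.)

8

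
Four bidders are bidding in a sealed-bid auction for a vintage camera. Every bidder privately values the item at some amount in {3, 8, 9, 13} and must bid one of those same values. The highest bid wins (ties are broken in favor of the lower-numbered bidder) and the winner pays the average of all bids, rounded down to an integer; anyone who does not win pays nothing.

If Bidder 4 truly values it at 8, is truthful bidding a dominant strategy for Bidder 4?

Consider the case where Bidder 1 bids 3, Bidder 2 bids 3 and Bidder 3 bids 8.
Truthful bid 8: loses, pays 0, utility 0.
Bid 9 instead: wins, pays 5, utility 8 - 5 = 3.
Since 3 > 0, bidding 9 is strictly better here, so truthful bidding is not dominant.

No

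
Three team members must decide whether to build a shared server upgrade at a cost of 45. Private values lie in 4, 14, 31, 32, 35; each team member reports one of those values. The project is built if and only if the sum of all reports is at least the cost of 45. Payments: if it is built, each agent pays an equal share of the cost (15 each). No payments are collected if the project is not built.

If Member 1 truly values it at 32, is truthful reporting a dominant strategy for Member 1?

Check each profile of the others' reports and compare truth against every alternative report.
Others report (4, 14): truth gives 17, best alternative gives 17.
Others report (4, 31): truth gives 17, best alternative gives 17.
Others report (4, 32): truth gives 17, best alternative gives 17.
Others report (4, 35): truth gives 17, best alternative gives 17.
Others report (14, 4): truth gives 17, best alternative gives 17.
Others report (14, 14): truth gives 17, best alternative gives 17.
(Remaining 19 profiles checked similarly; truth is weakly best in each.)
In every case the truthful report is at least as good as any alternative, so it is a dominant strategy.

Yes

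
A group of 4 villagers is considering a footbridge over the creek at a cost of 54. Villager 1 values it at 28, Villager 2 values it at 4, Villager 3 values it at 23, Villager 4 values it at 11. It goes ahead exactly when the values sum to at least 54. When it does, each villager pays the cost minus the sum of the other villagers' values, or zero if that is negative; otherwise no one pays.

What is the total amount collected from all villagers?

Total value 66 ≥ cost 54, so it is built.
Villager 1: others sum to 38; max(0, 54 - 38) = 16.
Villager 2: others sum to 62; max(0, 54 - 62) = 0.
Villager 3: others sum to 43; max(0, 54 - 43) = 11.
Villager 4: others sum to 55; max(0, 54 - 55) = 0.
Total collected = 16 + 0 + 11 + 0 = 27.

27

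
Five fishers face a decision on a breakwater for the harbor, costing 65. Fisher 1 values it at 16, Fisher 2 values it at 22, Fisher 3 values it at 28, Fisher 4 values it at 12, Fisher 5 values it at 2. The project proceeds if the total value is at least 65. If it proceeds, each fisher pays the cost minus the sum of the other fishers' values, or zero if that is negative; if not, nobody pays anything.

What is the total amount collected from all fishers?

Total value 80 ≥ cost 65, so it is built.
Fisher 1: others sum to 64; max(0, 65 - 64) = 1.
Fisher 2: others sum to 58; max(0, 65 - 58) = 7.
Fisher 3: others sum to 52; max(0, 65 - 52) = 13.
Fisher 4: others sum to 68; max(0, 65 - 68) = 0.
Fisher 5: others sum to 78; max(0, 65 - 78) = 0.
Total collected = 1 + 7 + 13 + 0 + 0 = 21.

21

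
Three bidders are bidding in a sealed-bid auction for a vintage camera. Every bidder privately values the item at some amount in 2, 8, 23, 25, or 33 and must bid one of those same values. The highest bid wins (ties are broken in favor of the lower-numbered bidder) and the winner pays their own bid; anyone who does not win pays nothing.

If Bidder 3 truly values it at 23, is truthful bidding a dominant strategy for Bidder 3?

Consider the case where Bidder 1 bids 2 and Bidder 2 bids 2.
Truthful bid 23: wins, pays 23, utility 23 - 23 = 0.
Bid 8 instead: wins, pays 8, utility 23 - 8 = 15.
Since 15 > 0, bidding 8 is strictly better here, so truthful bidding is not dominant.

No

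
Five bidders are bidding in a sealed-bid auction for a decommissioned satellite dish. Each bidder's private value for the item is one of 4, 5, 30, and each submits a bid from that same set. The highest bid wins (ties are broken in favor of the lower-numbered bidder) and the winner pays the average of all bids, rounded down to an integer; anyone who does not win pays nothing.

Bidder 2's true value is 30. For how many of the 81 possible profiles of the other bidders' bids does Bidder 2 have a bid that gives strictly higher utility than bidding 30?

Others bid (4, 4, 4, 4): truth gives 21; bid 5 gives 26 > 21. Violating.
Others bid (4, 4, 4, 5): truth gives 21; bid 5 gives 26 > 21. Violating.
Others bid (4, 4, 5, 4): truth gives 21; bid 5 gives 26 > 21. Violating.
Others bid (4, 4, 5, 5): truth gives 21; bid 5 gives 26 > 21. Violating.
Others bid (4, 4, 4, 30): truth gives 16; no alternative beats it.
Others bid (4, 4, 5, 30): truth gives 16; no alternative beats it.
(Checking all 81 profiles: 8 have a profitable deviation, 73 do not.)

8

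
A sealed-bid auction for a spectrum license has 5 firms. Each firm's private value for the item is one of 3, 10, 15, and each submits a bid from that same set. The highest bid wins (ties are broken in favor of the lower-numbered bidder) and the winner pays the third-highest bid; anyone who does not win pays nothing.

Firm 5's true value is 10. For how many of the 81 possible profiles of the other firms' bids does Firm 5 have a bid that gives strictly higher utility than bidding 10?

4

Others bid (3, 3, 3, 10): truth gives 0; bid 15 gives 7 > 0. Violating.
Others bid (3, 3, 10, 3): truth gives 0; bid 15 gives 7 > 0. Violating.
Others bid (3, 10, 3, 3): truth gives 0; bid 15 gives 7 > 0. Violating.
Others bid (10, 3, 3, 3): truth gives 0; bid 15 gives 7 > 0. Violating.
Others bid (3, 3, 3, 3): truth gives 7; no alternative beats it.
Others bid (3, 3, 3, 15): truth gives 0; no alternative beats it.
(Checking all 81 profiles: 4 have a profitable deviation, 77 do not.)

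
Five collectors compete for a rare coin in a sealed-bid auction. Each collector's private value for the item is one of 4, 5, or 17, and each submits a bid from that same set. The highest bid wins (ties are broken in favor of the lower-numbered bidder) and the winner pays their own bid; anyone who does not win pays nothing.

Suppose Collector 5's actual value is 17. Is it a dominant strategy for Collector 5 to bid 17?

No

Consider the case where Collector 1 bids 4, Collector 2 bids 4, Collector 3 bids 4 and Collector 4 bids 4.
Truthful bid 17: wins, pays 17, utility 17 - 17 = 0.
Bid 5 instead: wins, pays 5, utility 17 - 5 = 12.
Since 12 > 0, bidding 5 is strictly better here, so truthful bidding is not dominant.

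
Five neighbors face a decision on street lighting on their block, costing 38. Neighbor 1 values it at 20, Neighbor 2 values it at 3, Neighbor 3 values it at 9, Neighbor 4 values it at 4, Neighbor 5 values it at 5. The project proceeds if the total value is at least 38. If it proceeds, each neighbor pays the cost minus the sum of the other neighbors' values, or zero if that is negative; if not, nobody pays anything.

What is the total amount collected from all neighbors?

Total value 41 ≥ cost 38, so it is built.
Neighbor 1: others sum to 21; max(0, 38 - 21) = 17.
Neighbor 2: others sum to 38; max(0, 38 - 38) = 0.
Neighbor 3: others sum to 32; max(0, 38 - 32) = 6.
Neighbor 4: others sum to 37; max(0, 38 - 37) = 1.
Neighbor 5: others sum to 36; max(0, 38 - 36) = 2.
Total collected = 17 + 0 + 6 + 1 + 2 = 26.

26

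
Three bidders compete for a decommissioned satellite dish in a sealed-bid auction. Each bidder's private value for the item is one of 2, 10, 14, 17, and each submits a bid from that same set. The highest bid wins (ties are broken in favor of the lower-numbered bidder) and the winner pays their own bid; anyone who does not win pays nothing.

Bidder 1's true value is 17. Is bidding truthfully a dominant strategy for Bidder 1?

Consider the case where Bidder 2 bids 2 and Bidder 3 bids 2.
Truthful bid 17: wins, pays 17, utility 17 - 17 = 0.
Bid 2 instead: wins, pays 2, utility 17 - 2 = 15.
Since 15 > 0, bidding 2 is strictly better here, so truthful bidding is not dominant.

No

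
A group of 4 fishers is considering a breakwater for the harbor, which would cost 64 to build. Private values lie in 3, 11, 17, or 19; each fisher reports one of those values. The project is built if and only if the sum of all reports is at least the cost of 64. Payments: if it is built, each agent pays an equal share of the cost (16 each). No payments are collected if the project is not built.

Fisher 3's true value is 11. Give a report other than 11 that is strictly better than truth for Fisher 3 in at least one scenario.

Suppose Fisher 1 reports 17, Fisher 2 reports 17 and Fisher 4 reports 19.
Report 11: project built, pays 16, utility 11 - 16 = -5.
Report 3: project not built, utility 0.
So reporting 3 beats truth here (0 > -5).

3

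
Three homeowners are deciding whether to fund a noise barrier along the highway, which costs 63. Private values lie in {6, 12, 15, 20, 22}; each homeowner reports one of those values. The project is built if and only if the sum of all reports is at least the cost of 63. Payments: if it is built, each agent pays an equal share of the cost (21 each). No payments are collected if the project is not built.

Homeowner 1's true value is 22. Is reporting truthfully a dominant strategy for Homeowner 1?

Check each profile of the others' reports and compare truth against every alternative report.
Others report (20, 22): truth gives 1, best alternative gives 0.
Others report (22, 20): truth gives 1, best alternative gives 0.
Others report (22, 22): truth gives 1, best alternative gives 1.
Others report (6, 6): truth gives 0, best alternative gives 0.
Others report (6, 12): truth gives 0, best alternative gives 0.
Others report (6, 15): truth gives 0, best alternative gives 0.
(Remaining 19 profiles checked similarly; truth is weakly best in each.)
In every case the truthful report is at least as good as any alternative, so it is a dominant strategy.

Yes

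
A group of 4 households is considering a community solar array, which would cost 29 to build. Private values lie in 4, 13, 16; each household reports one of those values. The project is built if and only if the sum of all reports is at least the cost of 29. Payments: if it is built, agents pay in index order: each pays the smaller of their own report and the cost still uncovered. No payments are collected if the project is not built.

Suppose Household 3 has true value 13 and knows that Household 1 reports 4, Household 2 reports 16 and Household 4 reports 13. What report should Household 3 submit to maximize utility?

4

Report 4: project built, pays 4, utility 13 - 4 = 9.
Report 13: project built, pays 9, utility 13 - 9 = 4.
Report 16: project built, pays 9, utility 13 - 9 = 4.
The best choice is 4 with utility 9.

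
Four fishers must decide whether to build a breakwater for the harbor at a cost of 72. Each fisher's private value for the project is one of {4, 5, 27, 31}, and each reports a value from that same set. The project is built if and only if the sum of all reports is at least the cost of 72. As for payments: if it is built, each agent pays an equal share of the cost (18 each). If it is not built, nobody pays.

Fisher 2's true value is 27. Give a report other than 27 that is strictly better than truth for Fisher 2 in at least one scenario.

Suppose Fisher 1 reports 5, Fisher 3 reports 5 and Fisher 4 reports 31.
Report 27: project not built, utility 0.
Report 31: project built, pays 18, utility 27 - 18 = 9.
So reporting 31 beats truth here (9 > 0).

31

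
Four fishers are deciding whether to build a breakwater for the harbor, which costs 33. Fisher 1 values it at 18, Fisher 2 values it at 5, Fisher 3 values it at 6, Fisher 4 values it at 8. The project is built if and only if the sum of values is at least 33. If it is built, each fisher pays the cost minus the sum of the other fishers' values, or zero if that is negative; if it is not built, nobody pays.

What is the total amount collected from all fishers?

Total value 37 ≥ cost 33, so it is built.
Fisher 1: others sum to 19; max(0, 33 - 19) = 14.
Fisher 2: others sum to 32; max(0, 33 - 32) = 1.
Fisher 3: others sum to 31; max(0, 33 - 31) = 2.
Fisher 4: others sum to 29; max(0, 33 - 29) = 4.
Total collected = 14 + 1 + 2 + 4 = 21.

21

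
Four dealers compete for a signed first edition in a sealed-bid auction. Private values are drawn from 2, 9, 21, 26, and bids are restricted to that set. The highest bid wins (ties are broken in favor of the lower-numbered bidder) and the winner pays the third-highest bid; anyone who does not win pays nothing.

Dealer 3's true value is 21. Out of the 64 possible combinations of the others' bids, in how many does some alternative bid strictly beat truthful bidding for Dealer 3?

12

Others bid (2, 2, 26): truth gives 0; bid 26 gives 19 > 0. Violating.
Others bid (2, 9, 26): truth gives 0; bid 26 gives 12 > 0. Violating.
Others bid (2, 21, 2): truth gives 0; bid 26 gives 19 > 0. Violating.
Others bid (2, 21, 9): truth gives 0; bid 26 gives 12 > 0. Violating.
Others bid (2, 2, 2): truth gives 19; no alternative beats it.
Others bid (2, 2, 9): truth gives 19; no alternative beats it.
(Checking all 64 profiles: 12 have a profitable deviation, 52 do not.)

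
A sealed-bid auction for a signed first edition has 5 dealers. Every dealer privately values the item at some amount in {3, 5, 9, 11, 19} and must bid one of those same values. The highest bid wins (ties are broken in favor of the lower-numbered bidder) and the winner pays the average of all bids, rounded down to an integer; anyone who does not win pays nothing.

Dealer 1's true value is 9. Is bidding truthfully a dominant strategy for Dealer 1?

No

Consider the case where Dealer 2 bids 3, Dealer 3 bids 3, Dealer 4 bids 3 and Dealer 5 bids 3.
Truthful bid 9: wins, pays 4, utility 9 - 4 = 5.
Bid 3 instead: wins, pays 3, utility 9 - 3 = 6.
Since 6 > 5, bidding 3 is strictly better here, so truthful bidding is not dominant.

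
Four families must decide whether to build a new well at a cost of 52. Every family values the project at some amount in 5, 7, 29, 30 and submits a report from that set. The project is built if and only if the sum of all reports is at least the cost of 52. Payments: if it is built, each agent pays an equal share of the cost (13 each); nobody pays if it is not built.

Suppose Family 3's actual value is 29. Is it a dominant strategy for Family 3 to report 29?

Yes

Check each profile of the others' reports and compare truth against every alternative report.
Others report (5, 5, 29): truth gives 16, best alternative gives 16.
Others report (5, 5, 30): truth gives 16, best alternative gives 16.
Others report (5, 7, 29): truth gives 16, best alternative gives 16.
Others report (5, 7, 30): truth gives 16, best alternative gives 16.
Others report (5, 29, 5): truth gives 16, best alternative gives 16.
Others report (5, 29, 7): truth gives 16, best alternative gives 16.
(Remaining 58 profiles checked similarly; truth is weakly best in each.)
In every case the truthful report is at least as good as any alternative, so it is a dominant strategy.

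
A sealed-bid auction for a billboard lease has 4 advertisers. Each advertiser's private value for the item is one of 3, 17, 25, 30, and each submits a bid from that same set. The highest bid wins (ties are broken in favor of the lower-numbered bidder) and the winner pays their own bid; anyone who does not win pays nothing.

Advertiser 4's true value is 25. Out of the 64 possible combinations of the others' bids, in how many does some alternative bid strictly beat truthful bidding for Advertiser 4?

1

Others bid (3, 3, 3): truth gives 0; bid 17 gives 8 > 0. Violating.
Others bid (3, 3, 17): truth gives 0; no alternative beats it.
Others bid (3, 3, 25): truth gives 0; no alternative beats it.
(Checking all 64 profiles: 1 has a profitable deviation, 63 do not.)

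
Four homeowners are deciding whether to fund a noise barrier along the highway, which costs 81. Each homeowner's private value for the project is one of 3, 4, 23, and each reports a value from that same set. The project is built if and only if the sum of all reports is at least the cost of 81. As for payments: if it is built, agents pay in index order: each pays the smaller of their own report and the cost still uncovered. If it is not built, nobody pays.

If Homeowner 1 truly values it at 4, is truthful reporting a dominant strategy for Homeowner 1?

Check each profile of the others' reports and compare truth against every alternative report.
Others report (3, 3, 3): truth gives 0, best alternative gives 0.
Others report (3, 3, 4): truth gives 0, best alternative gives 0.
Others report (3, 3, 23): truth gives 0, best alternative gives 0.
Others report (3, 4, 3): truth gives 0, best alternative gives 0.
Others report (3, 4, 4): truth gives 0, best alternative gives 0.
Others report (3, 4, 23): truth gives 0, best alternative gives 0.
(Remaining 21 profiles checked similarly; truth is weakly best in each.)
In every case the truthful report is at least as good as any alternative, so it is a dominant strategy.

Yes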